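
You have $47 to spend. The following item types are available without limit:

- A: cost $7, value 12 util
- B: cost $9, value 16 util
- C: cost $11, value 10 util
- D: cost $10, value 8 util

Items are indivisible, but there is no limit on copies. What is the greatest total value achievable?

80 util

Best value-per-unit is B at 16/9; filling with it alone gives 5×16 = 80.
Optimal mix: 4×A + 2×B → cost 46, value 80.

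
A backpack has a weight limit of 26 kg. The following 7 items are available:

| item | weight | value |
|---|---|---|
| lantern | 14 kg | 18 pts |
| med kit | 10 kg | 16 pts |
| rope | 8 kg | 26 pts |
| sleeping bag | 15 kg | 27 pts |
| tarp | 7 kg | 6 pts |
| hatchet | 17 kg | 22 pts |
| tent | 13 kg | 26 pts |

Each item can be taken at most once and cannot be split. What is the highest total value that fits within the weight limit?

53 pts

This is a 0/1 knapsack; check combinations near the capacity.
- rope+sleeping bag: weight 8+15=23, value 26+27=53
- rope+tent: weight 8+13=21, value 26+26=52
- med kit+rope+tarp: weight 10+8+7=25, value 16+26+6=48
Best: 53 pts.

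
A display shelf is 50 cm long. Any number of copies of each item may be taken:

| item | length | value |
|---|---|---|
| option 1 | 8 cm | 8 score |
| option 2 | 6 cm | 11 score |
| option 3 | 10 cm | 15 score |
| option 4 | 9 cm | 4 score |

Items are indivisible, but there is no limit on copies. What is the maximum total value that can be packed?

Best value-per-unit is option 2 at 11/6, and filling with it alone uses length 8×6=48. No mix of the others beats 8×11 = 88.

88 score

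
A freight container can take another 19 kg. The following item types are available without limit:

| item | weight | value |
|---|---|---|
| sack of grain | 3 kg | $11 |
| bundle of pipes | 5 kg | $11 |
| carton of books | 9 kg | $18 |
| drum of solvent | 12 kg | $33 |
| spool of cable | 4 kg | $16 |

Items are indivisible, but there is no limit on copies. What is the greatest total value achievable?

$75

Best value-per-unit is spool of cable at 16/4; filling with it alone gives 4×16 = 64.
Optimal mix: 1×sack of grain + 4×spool of cable → weight 19, value 75.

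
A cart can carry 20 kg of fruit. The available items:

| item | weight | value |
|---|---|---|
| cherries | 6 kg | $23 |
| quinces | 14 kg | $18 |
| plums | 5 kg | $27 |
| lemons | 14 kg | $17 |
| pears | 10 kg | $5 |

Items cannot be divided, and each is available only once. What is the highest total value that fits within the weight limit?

Check high-value combinations within 20 kg:
- cherries+plums: weight 6+5=11, value 23+27=50
- quinces+plums: weight 14+5=19, value 18+27=45
- plums+lemons: weight 5+14=19, value 27+17=44
- cherries+quinces: weight 6+14=20, value 23+18=41
- cherries+lemons: weight 6+14=20, value 23+17=40
Best: $50.

$50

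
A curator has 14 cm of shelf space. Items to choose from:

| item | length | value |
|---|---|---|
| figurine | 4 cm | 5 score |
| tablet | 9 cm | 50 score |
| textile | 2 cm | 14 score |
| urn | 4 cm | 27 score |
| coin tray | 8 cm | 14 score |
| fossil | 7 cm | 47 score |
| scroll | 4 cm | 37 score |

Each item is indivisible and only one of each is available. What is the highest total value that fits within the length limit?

98 score

This is a 0/1 knapsack; check combinations near the capacity.
- textile+fossil+scroll: length 2+7+4=13, value 14+47+37=98
- textile+urn+fossil: length 2+4+7=13, value 14+27+47=88
- tablet+scroll: length 9+4=13, value 50+37=87
- fossil+scroll: length 7+4=11, value 47+37=84
- figurine+textile+urn+scroll: length 4+2+4+4=14, value 5+14+27+37=83
Best: 98 score.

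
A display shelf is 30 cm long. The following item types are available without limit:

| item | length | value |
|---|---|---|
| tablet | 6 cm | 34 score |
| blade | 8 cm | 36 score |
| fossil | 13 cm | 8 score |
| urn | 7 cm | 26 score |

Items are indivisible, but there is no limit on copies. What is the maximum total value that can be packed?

Best value-per-unit is tablet at 34/6, and filling with it alone uses length 5×6=30. No mix of the others beats 5×34 = 170.

170 score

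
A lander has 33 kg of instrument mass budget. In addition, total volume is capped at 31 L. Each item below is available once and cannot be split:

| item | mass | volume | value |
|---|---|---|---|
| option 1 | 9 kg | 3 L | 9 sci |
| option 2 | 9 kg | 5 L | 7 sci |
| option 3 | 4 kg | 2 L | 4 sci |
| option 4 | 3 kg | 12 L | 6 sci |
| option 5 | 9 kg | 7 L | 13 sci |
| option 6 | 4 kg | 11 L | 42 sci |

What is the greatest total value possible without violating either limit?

Feasible sets respecting both limits:
- option 1+option 2+option 5+option 6: mass 31, volume 26, value 71
- option 1+option 3+option 5+option 6: mass 26, volume 23, value 68
- option 2+option 3+option 5+option 6: mass 26, volume 25, value 66
- option 1+option 2+option 4+option 6: mass 25, volume 31, value 64
Best: 71 sci.

71 sci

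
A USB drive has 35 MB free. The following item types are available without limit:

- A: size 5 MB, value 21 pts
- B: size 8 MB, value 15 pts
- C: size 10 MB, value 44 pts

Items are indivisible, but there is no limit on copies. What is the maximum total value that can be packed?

153 pts

Best value-per-unit is C at 44/10; filling with it alone gives 3×44 = 132.
Optimal mix: 1×A + 3×C → size 35, value 153.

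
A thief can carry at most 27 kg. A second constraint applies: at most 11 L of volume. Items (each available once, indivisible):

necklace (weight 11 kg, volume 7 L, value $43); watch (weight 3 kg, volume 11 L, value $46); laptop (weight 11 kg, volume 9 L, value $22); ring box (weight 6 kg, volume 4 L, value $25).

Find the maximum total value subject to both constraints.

$68

Feasible sets respecting both limits:
- necklace+ring box: weight 17, volume 11, value 68
- watch: weight 3, volume 11, value 46
- necklace: weight 11, volume 7, value 43
Best: $68.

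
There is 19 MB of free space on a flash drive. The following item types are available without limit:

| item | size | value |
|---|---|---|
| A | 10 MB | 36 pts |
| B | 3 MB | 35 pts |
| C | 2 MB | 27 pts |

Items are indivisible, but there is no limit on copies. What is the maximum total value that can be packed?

251 pts

Best value-per-unit is C at 27/2; filling with it alone gives 9×27 = 243.
Optimal mix: 1×B + 8×C → size 19, value 251.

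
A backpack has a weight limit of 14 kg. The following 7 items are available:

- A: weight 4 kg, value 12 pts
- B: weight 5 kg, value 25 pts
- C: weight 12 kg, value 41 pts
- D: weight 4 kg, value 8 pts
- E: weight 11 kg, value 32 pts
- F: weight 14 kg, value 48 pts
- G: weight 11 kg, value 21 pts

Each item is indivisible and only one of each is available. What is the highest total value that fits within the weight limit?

48 pts

Check high-value combinations within 14 kg:
- F: weight 14, value 48
- A+B+D: weight 4+5+4=13, value 12+25+8=45
- C: weight 12, value 41
Best: 48 pts.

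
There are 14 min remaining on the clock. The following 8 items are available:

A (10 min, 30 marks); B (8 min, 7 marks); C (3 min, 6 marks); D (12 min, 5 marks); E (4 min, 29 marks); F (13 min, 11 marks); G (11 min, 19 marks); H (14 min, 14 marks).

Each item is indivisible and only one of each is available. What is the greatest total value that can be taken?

Check high-value combinations within 14 min:
- A+E: time 10+4=14, value 30+29=59
- B+E: time 8+4=12, value 7+29=36
- A+C: time 10+3=13, value 30+6=36
- C+E: time 3+4=7, value 6+29=35
- A: time 10, value 30
Best: 59 marks.

59 marks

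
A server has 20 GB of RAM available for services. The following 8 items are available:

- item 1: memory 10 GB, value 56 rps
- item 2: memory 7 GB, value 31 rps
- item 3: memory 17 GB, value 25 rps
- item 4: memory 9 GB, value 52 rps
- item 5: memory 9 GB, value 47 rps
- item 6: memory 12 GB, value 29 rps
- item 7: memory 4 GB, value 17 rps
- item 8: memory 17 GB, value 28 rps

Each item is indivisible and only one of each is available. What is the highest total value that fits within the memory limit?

Check high-value combinations within 20 GB:
- item 1+item 4: memory 10+9=19, value 56+52=108
- item 1+item 5: memory 10+9=19, value 56+47=103
- item 2+item 4+item 7: memory 7+9+4=20, value 31+52+17=100
- item 4+item 5: memory 9+9=18, value 52+47=99
- item 2+item 5+item 7: memory 7+9+4=20, value 31+47+17=95
Best: 108 rps.

108 rps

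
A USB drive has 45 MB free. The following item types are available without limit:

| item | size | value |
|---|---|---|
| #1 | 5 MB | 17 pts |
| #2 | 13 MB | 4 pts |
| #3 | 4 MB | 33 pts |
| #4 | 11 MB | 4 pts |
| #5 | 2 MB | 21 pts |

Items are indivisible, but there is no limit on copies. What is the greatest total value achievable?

Best value-per-unit is #5 at 21/2, and filling with it alone uses size 22×2=44. No mix of the others beats 22×21 = 462.

462 pts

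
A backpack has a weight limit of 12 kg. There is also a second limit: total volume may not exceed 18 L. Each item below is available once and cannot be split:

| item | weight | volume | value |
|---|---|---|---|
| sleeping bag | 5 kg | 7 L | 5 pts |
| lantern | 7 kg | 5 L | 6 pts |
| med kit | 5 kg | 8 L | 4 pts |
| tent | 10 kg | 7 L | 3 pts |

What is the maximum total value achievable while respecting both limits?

11 pts

Feasible sets respecting both limits:
- sleeping bag+lantern: weight 12, volume 12, value 11
- lantern+med kit: weight 12, volume 13, value 10
- sleeping bag+med kit: weight 10, volume 15, value 9
Best: 11 pts.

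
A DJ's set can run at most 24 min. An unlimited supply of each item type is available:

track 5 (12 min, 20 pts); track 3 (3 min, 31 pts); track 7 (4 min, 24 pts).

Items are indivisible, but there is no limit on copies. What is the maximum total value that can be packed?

248 pts

Best value-per-unit is track 3 at 31/3, and filling with it alone uses duration 8×3=24. No mix of the others beats 8×31 = 248.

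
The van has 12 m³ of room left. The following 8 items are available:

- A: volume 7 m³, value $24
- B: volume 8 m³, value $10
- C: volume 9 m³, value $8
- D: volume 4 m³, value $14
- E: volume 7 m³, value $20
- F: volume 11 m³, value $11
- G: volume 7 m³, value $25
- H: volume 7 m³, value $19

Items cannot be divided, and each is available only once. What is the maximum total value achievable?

Check high-value combinations within 12 m³:
- D+G: volume 4+7=11, value 14+25=39
- A+D: volume 7+4=11, value 24+14=38
- D+E: volume 4+7=11, value 14+20=34
- D+H: volume 4+7=11, value 14+19=33
Best: $39.

$39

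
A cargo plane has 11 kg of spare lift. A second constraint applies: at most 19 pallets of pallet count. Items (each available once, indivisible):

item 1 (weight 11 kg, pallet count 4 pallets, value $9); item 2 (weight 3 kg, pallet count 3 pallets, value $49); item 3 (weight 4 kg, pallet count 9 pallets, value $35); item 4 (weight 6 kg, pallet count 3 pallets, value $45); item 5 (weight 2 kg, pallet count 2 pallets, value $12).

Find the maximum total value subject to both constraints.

$106

Feasible sets respecting both limits:
- item 2+item 4+item 5: weight 11, pallet count 8, value 106
- item 2+item 3+item 5: weight 9, pallet count 14, value 96
- item 2+item 4: weight 9, pallet count 6, value 94
Best: $106.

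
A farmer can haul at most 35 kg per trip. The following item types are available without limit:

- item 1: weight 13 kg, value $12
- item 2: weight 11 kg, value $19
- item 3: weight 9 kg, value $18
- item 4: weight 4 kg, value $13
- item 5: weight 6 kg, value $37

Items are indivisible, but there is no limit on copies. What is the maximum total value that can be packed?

$198

Best value-per-unit is item 5 at 37/6; filling with it alone gives 5×37 = 185.
Optimal mix: 1×item 4 + 5×item 5 → weight 34, value 198.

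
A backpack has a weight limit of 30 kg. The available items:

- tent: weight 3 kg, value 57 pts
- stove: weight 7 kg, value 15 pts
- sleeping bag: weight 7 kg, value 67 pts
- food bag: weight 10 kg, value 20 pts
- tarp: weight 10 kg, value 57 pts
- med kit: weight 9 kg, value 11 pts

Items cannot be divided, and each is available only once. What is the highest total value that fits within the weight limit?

201 pts

Check high-value combinations within 30 kg:
- tent+sleeping bag+food bag+tarp: weight 3+7+10+10=30, value 57+67+20+57=201
- tent+stove+sleeping bag+tarp: weight 3+7+7+10=27, value 57+15+67+57=196
- tent+sleeping bag+tarp+med kit: weight 3+7+10+9=29, value 57+67+57+11=192
Best: 201 pts.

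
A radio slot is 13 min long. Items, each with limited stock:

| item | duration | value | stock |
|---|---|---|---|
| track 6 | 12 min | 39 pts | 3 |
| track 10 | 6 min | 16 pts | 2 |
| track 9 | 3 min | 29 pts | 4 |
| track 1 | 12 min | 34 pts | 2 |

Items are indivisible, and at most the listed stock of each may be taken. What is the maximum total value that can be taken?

116 pts

Best selections within duration 13 and stock limits:
- 4×track 9: duration 12, value 116
- 3×track 9: duration 9, value 87
Best: 116 pts.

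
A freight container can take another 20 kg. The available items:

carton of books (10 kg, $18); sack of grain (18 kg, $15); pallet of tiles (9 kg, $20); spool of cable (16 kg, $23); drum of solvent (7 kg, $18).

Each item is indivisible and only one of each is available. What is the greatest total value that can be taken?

$38

Check high-value combinations within 20 kg:
- pallet of tiles+drum of solvent: weight 9+7=16, value 20+18=38
- carton of books+pallet of tiles: weight 10+9=19, value 18+20=38
- carton of books+drum of solvent: weight 10+7=17, value 18+18=36
Best: $38.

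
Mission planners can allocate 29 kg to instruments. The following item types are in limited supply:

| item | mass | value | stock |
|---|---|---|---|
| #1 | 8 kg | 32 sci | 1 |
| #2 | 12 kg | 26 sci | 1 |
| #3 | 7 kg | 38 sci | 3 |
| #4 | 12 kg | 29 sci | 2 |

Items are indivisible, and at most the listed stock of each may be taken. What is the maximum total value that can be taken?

146 sci

Top feasible selections:
- 1×#1 + 3×#3: mass 29, value 146
- 3×#3: mass 21, value 114
- 1×#1 + 2×#3: mass 22, value 108
- 2×#3 + 1×#4: mass 26, value 105
Best: 146 sci.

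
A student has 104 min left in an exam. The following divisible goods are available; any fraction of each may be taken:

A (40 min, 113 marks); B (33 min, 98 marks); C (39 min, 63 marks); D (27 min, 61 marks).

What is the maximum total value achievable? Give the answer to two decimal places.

Take in order of value per unit:
- B (98/33 per unit): all 33 → value 98, running total 98.00
- A (113/40 per unit): all 40 → value 113, running total 211.00
- D (61/27 per unit): all 27 → value 61, running total 272.00
- C (63/39 per unit): 4 of 39 → value 4×63/39 = 6.4615, running total 278.46
Total 278.46.

278.46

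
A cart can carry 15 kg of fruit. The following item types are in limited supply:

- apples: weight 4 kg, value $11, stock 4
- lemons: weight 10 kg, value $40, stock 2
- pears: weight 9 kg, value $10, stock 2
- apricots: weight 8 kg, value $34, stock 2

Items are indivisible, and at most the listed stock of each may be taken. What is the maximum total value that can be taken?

$51

Top feasible selections:
- 1×apples + 1×lemons: weight 14, value 51
- 1×apples + 1×apricots: weight 12, value 45
- 1×lemons: weight 10, value 40
Best: $51.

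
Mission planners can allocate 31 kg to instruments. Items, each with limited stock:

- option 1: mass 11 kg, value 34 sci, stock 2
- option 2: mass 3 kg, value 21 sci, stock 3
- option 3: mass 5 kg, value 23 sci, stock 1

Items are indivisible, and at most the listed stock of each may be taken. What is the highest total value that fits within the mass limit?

131 sci

Top feasible selections:
- 2×option 1 + 3×option 2: mass 31, value 131
- 1×option 1 + 3×option 2 + 1×option 3: mass 25, value 120
- 2×option 1 + 1×option 2 + 1×option 3: mass 30, value 112
Best: 131 sci.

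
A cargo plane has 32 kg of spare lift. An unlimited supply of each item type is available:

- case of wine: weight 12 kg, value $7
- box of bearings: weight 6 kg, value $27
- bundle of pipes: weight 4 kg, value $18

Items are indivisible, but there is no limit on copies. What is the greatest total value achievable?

$144

Best value-per-unit is box of bearings at 27/6; filling with it alone gives 5×27 = 135.
Optimal mix: 4×box of bearings + 2×bundle of pipes → weight 32, value 144.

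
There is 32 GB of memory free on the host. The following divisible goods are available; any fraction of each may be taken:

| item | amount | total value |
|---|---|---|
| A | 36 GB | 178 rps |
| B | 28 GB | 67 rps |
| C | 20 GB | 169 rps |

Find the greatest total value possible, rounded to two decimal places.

Take in order of value per unit:
- C (169/20 per unit): all 20 → value 169, running total 169.00
- A (178/36 per unit): 12 of 36 → value 12×178/36 = 59.3333, running total 228.33
Total 228.33.

228.33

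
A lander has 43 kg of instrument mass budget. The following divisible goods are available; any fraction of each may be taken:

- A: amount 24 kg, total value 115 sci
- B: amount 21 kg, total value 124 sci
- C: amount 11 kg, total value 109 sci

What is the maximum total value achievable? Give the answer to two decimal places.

Take in order of value per unit:
- C (109/11 per unit): all 11 → value 109, running total 109.00
- B (124/21 per unit): all 21 → value 124, running total 233.00
- A (115/24 per unit): 11 of 24 → value 11×115/24 = 52.7083, running total 285.71
Total 285.71.

285.71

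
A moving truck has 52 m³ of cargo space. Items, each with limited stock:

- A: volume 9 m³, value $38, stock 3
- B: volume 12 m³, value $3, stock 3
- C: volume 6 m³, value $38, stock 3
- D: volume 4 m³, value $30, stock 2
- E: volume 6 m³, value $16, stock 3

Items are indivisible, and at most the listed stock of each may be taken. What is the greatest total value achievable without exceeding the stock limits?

$266

Best selections within volume 52 and stock limits:
- 2×A + 3×C + 2×D + 1×E: volume 50, value 266
- 3×A + 3×C + 1×D: volume 49, value 258
- 2×A + 3×C + 1×D + 2×E: volume 52, value 252
- 2×A + 3×C + 2×D: volume 44, value 250
Best: $266.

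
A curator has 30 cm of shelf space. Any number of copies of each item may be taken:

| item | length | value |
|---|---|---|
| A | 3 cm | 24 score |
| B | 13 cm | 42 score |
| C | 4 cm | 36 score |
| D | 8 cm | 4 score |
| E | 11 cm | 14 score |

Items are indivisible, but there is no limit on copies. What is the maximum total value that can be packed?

264 score

Best value-per-unit is C at 36/4; filling with it alone gives 7×36 = 252.
Optimal mix: 2×A + 6×C → length 30, value 264.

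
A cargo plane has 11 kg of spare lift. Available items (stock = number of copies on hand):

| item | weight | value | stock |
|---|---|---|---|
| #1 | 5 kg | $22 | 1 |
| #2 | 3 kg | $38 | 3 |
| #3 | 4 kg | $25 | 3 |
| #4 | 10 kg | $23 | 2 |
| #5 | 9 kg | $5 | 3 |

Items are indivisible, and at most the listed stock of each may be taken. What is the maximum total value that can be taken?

Top feasible selections:
- 3×#2: weight 9, value 114
- 2×#2 + 1×#3: weight 10, value 101
Best: $114.

$114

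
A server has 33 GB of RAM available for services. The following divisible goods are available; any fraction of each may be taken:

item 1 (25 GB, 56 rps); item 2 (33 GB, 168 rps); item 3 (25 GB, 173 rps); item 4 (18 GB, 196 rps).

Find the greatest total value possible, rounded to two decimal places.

Take in order of value per unit:
- item 4 (196/18 per unit): all 18 → value 196, running total 196.00
- item 3 (173/25 per unit): 15 of 25 → value 15×173/25 = 103.8000, running total 299.80
Total 299.80.

299.80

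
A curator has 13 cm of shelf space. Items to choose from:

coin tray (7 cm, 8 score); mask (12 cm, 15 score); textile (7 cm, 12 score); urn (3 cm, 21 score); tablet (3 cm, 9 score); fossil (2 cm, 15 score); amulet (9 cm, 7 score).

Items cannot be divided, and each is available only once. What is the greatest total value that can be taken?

48 score

This is a 0/1 knapsack; check combinations near the capacity.
- textile+urn+fossil: length 7+3+2=12, value 12+21+15=48
- urn+tablet+fossil: length 3+3+2=8, value 21+9+15=45
- coin tray+urn+fossil: length 7+3+2=12, value 8+21+15=44
- textile+urn+tablet: length 7+3+3=13, value 12+21+9=42
Best: 48 score.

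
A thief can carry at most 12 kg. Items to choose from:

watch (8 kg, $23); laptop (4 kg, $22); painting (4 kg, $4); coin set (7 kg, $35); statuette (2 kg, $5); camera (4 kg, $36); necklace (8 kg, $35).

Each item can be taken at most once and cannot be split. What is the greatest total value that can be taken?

Check high-value combinations within 12 kg:
- coin set+camera: weight 7+4=11, value 35+36=71
- camera+necklace: weight 4+8=12, value 36+35=71
- laptop+statuette+camera: weight 4+2+4=10, value 22+5+36=63
- laptop+painting+camera: weight 4+4+4=12, value 22+4+36=62
Best: $71.

$71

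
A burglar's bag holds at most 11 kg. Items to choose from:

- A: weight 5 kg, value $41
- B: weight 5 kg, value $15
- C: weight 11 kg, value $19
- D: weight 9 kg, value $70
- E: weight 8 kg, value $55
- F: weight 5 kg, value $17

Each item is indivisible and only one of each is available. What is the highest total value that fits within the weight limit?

Check high-value combinations within 11 kg:
- D: weight 9, value 70
- A+F: weight 5+5=10, value 41+17=58
- A+B: weight 5+5=10, value 41+15=56
- E: weight 8, value 55
Best: $70.

$70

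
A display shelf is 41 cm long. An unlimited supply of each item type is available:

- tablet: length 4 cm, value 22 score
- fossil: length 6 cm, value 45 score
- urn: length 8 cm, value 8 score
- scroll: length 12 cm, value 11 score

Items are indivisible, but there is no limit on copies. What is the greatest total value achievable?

Best value-per-unit is fossil at 45/6; filling with it alone gives 6×45 = 270.
Optimal mix: 1×tablet + 6×fossil → length 40, value 292.

292 score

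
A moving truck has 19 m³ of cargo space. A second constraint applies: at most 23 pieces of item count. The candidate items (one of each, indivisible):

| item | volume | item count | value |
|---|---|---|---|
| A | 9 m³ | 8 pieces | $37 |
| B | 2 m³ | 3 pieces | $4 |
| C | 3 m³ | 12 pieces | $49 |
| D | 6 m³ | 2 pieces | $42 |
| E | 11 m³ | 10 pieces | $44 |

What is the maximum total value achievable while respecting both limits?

$128

Feasible sets respecting both limits:
- A+C+D: volume 18, item count 22, value 128
- B+C+D: volume 11, item count 17, value 95
- C+E: volume 14, item count 22, value 93
- C+D: volume 9, item count 14, value 91
Best: $128.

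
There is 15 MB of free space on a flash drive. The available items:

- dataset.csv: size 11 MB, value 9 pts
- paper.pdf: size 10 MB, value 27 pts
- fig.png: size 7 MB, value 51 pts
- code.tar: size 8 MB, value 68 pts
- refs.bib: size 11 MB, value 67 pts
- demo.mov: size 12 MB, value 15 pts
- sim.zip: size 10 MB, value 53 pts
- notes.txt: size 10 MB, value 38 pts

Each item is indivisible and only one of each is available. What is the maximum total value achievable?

119 pts

Check high-value combinations within 15 MB:
- fig.png+code.tar: size 7+8=15, value 51+68=119
- code.tar: size 8, value 68
- refs.bib: size 11, value 67
Best: 119 pts.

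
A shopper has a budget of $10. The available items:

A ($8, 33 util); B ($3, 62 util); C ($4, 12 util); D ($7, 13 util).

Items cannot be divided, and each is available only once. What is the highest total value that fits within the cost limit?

Check high-value combinations within $10:
- B+D: cost 3+7=10, value 62+13=75
- B+C: cost 3+4=7, value 62+12=74
- B: cost 3, value 62
- A: cost 8, value 33
Best: 75 util.

75 util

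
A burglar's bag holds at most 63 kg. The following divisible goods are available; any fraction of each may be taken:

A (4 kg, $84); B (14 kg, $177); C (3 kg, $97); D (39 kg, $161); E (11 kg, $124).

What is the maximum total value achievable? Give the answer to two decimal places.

Take in order of value per unit:
- C (97/3 per unit): all 3 → value 97, running total 97.00
- A (84/4 per unit): all 4 → value 84, running total 181.00
- B (177/14 per unit): all 14 → value 177, running total 358.00
- E (124/11 per unit): all 11 → value 124, running total 482.00
- D (161/39 per unit): 31 of 39 → value 31×161/39 = 127.9744, running total 609.97
Total 609.97.

609.97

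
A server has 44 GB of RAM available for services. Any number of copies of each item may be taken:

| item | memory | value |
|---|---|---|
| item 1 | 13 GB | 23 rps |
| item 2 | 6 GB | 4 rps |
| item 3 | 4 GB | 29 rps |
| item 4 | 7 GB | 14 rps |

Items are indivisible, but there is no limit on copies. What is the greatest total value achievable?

Best value-per-unit is item 3 at 29/4, and filling with it alone uses memory 11×4=44. No mix of the others beats 11×29 = 319.

319 rps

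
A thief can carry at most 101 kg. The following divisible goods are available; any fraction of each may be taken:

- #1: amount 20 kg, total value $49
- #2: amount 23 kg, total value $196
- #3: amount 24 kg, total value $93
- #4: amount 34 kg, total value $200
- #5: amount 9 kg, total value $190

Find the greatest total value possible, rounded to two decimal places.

705.95

Take in order of value per unit:
- #5 (190/9 per unit): all 9 → value 190, running total 190.00
- #2 (196/23 per unit): all 23 → value 196, running total 386.00
- #4 (200/34 per unit): all 34 → value 200, running total 586.00
- #3 (93/24 per unit): all 24 → value 93, running total 679.00
- #1 (49/20 per unit): 11 of 20 → value 11×49/20 = 26.9500, running total 705.95
Total 705.95.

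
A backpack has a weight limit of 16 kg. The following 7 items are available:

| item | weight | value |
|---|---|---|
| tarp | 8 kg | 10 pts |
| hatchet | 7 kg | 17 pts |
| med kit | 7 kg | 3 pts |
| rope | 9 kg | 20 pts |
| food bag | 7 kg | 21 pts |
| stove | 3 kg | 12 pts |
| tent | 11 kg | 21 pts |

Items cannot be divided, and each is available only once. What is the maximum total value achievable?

Check high-value combinations within 16 kg:
- rope+food bag: weight 9+7=16, value 20+21=41
- hatchet+food bag: weight 7+7=14, value 17+21=38
- hatchet+rope: weight 7+9=16, value 17+20=37
- food bag+stove: weight 7+3=10, value 21+12=33
- stove+tent: weight 3+11=14, value 12+21=33
Best: 41 pts.

41 pts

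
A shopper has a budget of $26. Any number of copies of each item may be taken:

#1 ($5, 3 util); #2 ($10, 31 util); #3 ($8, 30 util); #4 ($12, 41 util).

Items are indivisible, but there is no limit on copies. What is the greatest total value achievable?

91 util

Best value-per-unit is #3 at 30/8; filling with it alone gives 3×30 = 90.
Optimal mix: 1×#2 + 2×#3 → cost 26, value 91.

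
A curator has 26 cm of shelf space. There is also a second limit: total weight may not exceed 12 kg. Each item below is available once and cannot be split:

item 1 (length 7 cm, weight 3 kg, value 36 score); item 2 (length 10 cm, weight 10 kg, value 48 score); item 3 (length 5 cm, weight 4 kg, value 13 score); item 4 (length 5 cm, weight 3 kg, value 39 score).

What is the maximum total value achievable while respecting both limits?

Feasible sets respecting both limits:
- item 1+item 3+item 4: length 17, weight 10, value 88
- item 1+item 4: length 12, weight 6, value 75
- item 3+item 4: length 10, weight 7, value 52
- item 1+item 3: length 12, weight 7, value 49
Best: 88 score.

88 score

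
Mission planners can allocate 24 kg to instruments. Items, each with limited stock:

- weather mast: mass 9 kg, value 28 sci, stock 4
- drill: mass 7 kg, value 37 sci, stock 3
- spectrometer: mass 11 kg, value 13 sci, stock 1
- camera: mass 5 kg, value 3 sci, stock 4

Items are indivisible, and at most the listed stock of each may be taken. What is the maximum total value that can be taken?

Best selections within mass 24 and stock limits:
- 3×drill: mass 21, value 111
- 1×weather mast + 2×drill: mass 23, value 102
- 2×drill + 2×camera: mass 24, value 80
Best: 111 sci.

111 sci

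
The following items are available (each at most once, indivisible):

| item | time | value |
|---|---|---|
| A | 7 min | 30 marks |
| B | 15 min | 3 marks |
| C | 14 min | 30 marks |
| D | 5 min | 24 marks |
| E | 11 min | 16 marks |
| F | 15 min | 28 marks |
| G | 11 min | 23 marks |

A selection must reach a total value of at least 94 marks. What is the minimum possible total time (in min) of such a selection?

37

Subsets with value ≥ 94, sorted by total time:
- A+C+D+G: time 37, value 107
- A+C+D+E: time 37, value 100
- A+D+F+G: time 38, value 105
Minimum time: 37 min.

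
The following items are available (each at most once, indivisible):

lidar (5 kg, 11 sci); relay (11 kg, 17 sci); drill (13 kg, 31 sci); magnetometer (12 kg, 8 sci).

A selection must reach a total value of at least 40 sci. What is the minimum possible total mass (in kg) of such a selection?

Subsets with value ≥ 40, sorted by total mass:
- lidar+drill: mass 18, value 42
- relay+drill: mass 24, value 48
Minimum mass: 18 kg.

18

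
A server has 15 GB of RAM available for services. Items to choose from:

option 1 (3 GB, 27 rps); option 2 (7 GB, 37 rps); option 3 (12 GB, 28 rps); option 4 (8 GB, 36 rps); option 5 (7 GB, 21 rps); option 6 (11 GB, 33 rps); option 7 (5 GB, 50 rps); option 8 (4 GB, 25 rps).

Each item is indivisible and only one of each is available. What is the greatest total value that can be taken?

114 rps

Check high-value combinations within 15 GB:
- option 1+option 2+option 7: memory 3+7+5=15, value 27+37+50=114
- option 1+option 7+option 8: memory 3+5+4=12, value 27+50+25=102
- option 1+option 5+option 7: memory 3+7+5=15, value 27+21+50=98
Best: 114 rps.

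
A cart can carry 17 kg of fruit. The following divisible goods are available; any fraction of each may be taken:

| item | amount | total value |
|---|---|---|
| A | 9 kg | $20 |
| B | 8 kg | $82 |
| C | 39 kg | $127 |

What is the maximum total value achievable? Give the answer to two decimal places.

111.31

Take in order of value per unit:
- B (82/8 per unit): all 8 → value 82, running total 82.00
- C (127/39 per unit): 9 of 39 → value 9×127/39 = 29.3077, running total 111.31
Total 111.31.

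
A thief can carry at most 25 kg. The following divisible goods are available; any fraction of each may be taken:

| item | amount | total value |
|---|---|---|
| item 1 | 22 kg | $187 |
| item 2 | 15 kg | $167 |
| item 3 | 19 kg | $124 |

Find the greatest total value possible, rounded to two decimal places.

252.00

Take in order of value per unit:
- item 2 (167/15 per unit): all 15 → value 167, running total 167.00
- item 1 (187/22 per unit): 10 of 22 → value 10×187/22 = 85.0000, running total 252.00
Total 252.00.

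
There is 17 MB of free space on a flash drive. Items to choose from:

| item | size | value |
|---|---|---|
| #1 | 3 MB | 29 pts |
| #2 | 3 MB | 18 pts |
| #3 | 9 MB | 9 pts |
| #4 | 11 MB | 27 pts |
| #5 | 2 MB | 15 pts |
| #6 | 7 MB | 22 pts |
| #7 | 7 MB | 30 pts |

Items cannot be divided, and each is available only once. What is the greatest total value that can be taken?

92 pts

This is a 0/1 knapsack; check combinations near the capacity.
- #1+#2+#5+#7: size 3+3+2+7=15, value 29+18+15+30=92
- #1+#2+#5+#6: size 3+3+2+7=15, value 29+18+15+22=84
- #1+#6+#7: size 3+7+7=17, value 29+22+30=81
Best: 92 pts.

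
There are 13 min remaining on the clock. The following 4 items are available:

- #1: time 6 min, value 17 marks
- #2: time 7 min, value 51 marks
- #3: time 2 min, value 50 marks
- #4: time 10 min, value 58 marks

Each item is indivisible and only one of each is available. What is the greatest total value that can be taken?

Check high-value combinations within 13 min:
- #3+#4: time 2+10=12, value 50+58=108
- #2+#3: time 7+2=9, value 51+50=101
- #1+#2: time 6+7=13, value 17+51=68
- #1+#3: time 6+2=8, value 17+50=67
- #4: time 10, value 58
Best: 108 marks.

108 marks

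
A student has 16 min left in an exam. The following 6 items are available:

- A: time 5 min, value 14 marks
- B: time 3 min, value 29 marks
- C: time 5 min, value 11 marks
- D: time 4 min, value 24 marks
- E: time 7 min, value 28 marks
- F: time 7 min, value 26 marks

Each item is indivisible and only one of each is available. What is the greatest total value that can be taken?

81 marks

Check high-value combinations within 16 min:
- B+D+E: time 3+4+7=14, value 29+24+28=81
- B+D+F: time 3+4+7=14, value 29+24+26=79
- A+B+E: time 5+3+7=15, value 14+29+28=71
- A+B+F: time 5+3+7=15, value 14+29+26=69
Best: 81 marks.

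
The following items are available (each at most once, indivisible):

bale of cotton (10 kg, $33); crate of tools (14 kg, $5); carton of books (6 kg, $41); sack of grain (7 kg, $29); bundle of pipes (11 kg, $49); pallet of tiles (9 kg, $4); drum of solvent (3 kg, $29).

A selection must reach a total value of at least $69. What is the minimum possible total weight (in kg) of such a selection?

Subsets with value ≥ 69, sorted by total weight:
- carton of books+drum of solvent: weight 9, value 70
- carton of books+sack of grain: weight 13, value 70
- bundle of pipes+drum of solvent: weight 14, value 78
Minimum weight: 9 kg.

9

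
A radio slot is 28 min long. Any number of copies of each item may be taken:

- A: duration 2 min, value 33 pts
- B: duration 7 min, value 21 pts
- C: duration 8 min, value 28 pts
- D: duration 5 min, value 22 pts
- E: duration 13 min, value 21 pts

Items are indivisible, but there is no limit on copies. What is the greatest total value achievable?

462 pts

Best value-per-unit is A at 33/2, and filling with it alone uses duration 14×2=28. No mix of the others beats 14×33 = 462.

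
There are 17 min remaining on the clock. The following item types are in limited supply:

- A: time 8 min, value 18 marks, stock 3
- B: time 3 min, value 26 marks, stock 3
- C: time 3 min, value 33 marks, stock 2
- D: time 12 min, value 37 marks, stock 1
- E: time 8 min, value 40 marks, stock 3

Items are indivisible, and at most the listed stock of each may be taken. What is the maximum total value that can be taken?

144 marks

Top feasible selections:
- 3×B + 2×C: time 15, value 144
- 1×B + 2×C + 1×E: time 17, value 132
Best: 144 marks.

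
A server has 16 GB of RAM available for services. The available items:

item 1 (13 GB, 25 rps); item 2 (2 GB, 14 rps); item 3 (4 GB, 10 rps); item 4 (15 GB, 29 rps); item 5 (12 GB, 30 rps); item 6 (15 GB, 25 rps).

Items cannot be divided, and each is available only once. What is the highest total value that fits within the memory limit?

Check high-value combinations within 16 GB:
- item 2+item 5: memory 2+12=14, value 14+30=44
- item 3+item 5: memory 4+12=16, value 10+30=40
- item 1+item 2: memory 13+2=15, value 25+14=39
Best: 44 rps.

44 rps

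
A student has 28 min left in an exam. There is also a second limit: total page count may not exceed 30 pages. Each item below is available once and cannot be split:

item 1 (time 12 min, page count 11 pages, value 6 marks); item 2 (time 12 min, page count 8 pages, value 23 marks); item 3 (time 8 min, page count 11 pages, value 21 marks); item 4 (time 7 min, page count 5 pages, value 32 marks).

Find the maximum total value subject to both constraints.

76 marks

Feasible sets respecting both limits:
- item 2+item 3+item 4: time 27, page count 24, value 76
- item 1+item 3+item 4: time 27, page count 27, value 59
- item 2+item 4: time 19, page count 13, value 55
Best: 76 marks.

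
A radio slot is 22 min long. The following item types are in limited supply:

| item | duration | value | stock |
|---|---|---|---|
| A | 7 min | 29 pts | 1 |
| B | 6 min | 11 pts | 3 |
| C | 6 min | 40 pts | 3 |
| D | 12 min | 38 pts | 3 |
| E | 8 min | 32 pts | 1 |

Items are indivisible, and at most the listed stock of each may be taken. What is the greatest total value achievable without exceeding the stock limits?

120 pts

Best selections within duration 22 and stock limits:
- 3×C: duration 18, value 120
- 2×C + 1×E: duration 20, value 112
Best: 120 pts.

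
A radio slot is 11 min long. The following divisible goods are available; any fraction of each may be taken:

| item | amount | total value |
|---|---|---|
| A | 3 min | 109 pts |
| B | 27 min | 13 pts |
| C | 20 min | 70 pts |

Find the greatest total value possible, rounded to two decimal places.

137.00

Take in order of value per unit:
- A (109/3 per unit): all 3 → value 109, running total 109.00
- C (70/20 per unit): 8 of 20 → value 8×70/20 = 28.0000, running total 137.00
Total 137.00.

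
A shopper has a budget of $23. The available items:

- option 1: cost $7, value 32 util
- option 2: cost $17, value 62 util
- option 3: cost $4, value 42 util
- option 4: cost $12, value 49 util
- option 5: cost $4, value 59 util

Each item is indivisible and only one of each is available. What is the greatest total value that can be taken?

150 util

Check high-value combinations within $23:
- option 3+option 4+option 5: cost 4+12+4=20, value 42+49+59=150
- option 1+option 4+option 5: cost 7+12+4=23, value 32+49+59=140
- option 1+option 3+option 5: cost 7+4+4=15, value 32+42+59=133
- option 1+option 3+option 4: cost 7+4+12=23, value 32+42+49=123
- option 2+option 5: cost 17+4=21, value 62+59=121
Best: 150 util.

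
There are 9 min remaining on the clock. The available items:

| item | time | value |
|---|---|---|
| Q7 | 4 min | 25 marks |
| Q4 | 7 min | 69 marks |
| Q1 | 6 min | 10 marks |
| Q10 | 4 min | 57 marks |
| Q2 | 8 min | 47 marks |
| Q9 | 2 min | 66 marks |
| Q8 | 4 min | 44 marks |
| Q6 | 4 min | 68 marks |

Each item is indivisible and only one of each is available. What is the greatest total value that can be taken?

135 marks

Check high-value combinations within 9 min:
- Q4+Q9: time 7+2=9, value 69+66=135
- Q9+Q6: time 2+4=6, value 66+68=134
- Q10+Q6: time 4+4=8, value 57+68=125
- Q10+Q9: time 4+2=6, value 57+66=123
Best: 135 marks.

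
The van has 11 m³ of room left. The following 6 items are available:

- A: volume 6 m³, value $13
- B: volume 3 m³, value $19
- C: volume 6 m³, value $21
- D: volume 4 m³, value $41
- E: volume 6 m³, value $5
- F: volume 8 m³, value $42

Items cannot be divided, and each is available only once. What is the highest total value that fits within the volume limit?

Check high-value combinations within 11 m³:
- C+D: volume 6+4=10, value 21+41=62
- B+F: volume 3+8=11, value 19+42=61
- B+D: volume 3+4=7, value 19+41=60
Best: $62.

$62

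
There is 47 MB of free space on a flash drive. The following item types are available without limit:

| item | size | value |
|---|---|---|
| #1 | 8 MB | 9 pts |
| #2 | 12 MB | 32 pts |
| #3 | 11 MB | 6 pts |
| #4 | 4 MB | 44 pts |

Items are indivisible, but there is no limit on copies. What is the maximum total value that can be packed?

Best value-per-unit is #4 at 44/4, and filling with it alone uses size 11×4=44. No mix of the others beats 11×44 = 484.

484 pts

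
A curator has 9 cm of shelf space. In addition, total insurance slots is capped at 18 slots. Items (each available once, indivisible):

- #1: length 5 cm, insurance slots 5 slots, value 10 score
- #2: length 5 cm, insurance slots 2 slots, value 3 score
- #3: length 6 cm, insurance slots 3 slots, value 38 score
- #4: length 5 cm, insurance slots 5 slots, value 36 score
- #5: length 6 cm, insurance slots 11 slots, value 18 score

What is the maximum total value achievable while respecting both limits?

38 score

Feasible sets respecting both limits:
- #3: length 6, insurance slots 3, value 38
- #4: length 5, insurance slots 5, value 36
- #5: length 6, insurance slots 11, value 18
Best: 38 score.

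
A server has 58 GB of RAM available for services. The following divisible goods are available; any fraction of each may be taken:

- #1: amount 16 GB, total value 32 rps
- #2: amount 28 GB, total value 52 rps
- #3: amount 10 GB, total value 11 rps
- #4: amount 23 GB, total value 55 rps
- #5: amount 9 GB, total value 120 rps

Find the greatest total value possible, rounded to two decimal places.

Take in order of value per unit:
- #5 (120/9 per unit): all 9 → value 120, running total 120.00
- #4 (55/23 per unit): all 23 → value 55, running total 175.00
- #1 (32/16 per unit): all 16 → value 32, running total 207.00
- #2 (52/28 per unit): 10 of 28 → value 10×52/28 = 18.5714, running total 225.57
Total 225.57.

225.57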